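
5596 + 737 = 6333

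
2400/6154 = 1200/3077 = 0.39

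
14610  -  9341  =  5269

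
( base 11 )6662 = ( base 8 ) 21114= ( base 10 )8780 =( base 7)34412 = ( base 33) 822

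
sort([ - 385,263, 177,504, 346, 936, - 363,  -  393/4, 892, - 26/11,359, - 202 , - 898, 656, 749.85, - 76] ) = [-898, - 385, - 363,- 202,  -  393/4,-76, - 26/11, 177,263, 346, 359, 504,  656, 749.85, 892, 936]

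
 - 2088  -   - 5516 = 3428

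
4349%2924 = 1425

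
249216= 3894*64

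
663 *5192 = 3442296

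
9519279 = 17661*539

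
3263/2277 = 3263/2277 = 1.43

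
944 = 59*16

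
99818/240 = 415 + 109/120 = 415.91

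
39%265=39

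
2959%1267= 425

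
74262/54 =12377/9  =  1375.22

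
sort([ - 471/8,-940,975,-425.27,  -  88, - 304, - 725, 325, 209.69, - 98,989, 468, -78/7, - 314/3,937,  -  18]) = [ -940, -725,  -  425.27, - 304, -314/3, - 98,-88, - 471/8, - 18, - 78/7, 209.69, 325, 468,937 , 975, 989 ] 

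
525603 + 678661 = 1204264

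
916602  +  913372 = 1829974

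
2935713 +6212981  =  9148694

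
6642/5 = 6642/5= 1328.40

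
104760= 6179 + 98581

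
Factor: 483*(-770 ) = -371910= -  2^1*3^1  *5^1*7^2*11^1*23^1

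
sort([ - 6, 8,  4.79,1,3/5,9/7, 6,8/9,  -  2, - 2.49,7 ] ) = [ - 6, - 2.49, - 2,3/5,8/9,1, 9/7, 4.79,6,  7,8] 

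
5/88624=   5/88624 = 0.00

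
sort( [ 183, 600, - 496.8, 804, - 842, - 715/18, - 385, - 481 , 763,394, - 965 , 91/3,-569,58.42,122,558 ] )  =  [ - 965, - 842, - 569, - 496.8, - 481,  -  385, - 715/18, 91/3,58.42, 122 , 183,394,558,600,763, 804 ] 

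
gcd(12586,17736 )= 2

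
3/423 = 1/141=0.01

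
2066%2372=2066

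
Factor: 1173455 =5^1*37^1 * 6343^1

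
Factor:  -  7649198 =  - 2^1*3824599^1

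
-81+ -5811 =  - 5892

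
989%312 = 53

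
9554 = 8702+852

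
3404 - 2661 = 743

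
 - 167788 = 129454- 297242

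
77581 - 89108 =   -  11527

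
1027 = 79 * 13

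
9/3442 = 9/3442 = 0.00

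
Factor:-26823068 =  - 2^2 * 6705767^1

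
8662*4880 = 42270560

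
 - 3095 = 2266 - 5361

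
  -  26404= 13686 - 40090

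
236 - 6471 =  - 6235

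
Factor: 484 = 2^2 * 11^2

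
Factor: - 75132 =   -  2^2*3^2*2087^1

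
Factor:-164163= - 3^1*54721^1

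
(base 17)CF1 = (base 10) 3724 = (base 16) e8c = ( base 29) 4cc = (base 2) 111010001100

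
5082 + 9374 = 14456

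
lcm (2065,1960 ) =115640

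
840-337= 503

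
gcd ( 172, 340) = 4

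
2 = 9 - 7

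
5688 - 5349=339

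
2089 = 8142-6053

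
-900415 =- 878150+-22265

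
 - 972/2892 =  - 1 + 160/241 = - 0.34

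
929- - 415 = 1344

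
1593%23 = 6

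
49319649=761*64809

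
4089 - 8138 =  - 4049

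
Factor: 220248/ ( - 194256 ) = -161/142= - 2^( - 1)*7^1*23^1*71^(-1)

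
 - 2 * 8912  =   - 17824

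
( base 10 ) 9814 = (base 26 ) EDC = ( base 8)23126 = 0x2656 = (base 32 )9im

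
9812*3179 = 31192348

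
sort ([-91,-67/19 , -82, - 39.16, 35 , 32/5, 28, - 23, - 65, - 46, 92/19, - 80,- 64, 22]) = [-91, - 82, - 80,-65,-64,-46, - 39.16, - 23, - 67/19, 92/19,  32/5, 22, 28,  35]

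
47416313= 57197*829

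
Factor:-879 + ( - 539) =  - 1418 = -2^1 * 709^1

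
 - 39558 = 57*( - 694)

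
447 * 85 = 37995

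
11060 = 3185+7875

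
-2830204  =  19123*( - 148) 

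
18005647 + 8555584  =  26561231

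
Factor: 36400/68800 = 2^(- 2)*7^1*13^1 * 43^( - 1) = 91/172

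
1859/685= 2 + 489/685 = 2.71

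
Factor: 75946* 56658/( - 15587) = -330996036/1199 =- 2^2 * 3^1*7^1 * 11^( - 1) * 19^1*23^1*71^1*109^( - 1) * 127^1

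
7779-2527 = 5252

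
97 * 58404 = 5665188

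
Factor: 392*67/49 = 536 = 2^3 * 67^1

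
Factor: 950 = 2^1*5^2*19^1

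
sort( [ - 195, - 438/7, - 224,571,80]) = [-224, - 195, - 438/7, 80,571 ] 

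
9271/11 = 9271/11=842.82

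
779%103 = 58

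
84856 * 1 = 84856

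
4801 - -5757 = 10558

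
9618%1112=722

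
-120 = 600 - 720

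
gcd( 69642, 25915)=73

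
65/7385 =13/1477 = 0.01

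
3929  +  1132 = 5061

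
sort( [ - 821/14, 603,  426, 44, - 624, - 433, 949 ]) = [ - 624, - 433,-821/14, 44,426,603, 949 ] 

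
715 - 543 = 172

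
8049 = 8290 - 241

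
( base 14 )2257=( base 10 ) 5957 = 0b1011101000101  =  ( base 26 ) 8L3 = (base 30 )6ih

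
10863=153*71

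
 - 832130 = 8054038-8886168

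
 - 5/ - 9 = 5/9 = 0.56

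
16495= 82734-66239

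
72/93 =24/31=0.77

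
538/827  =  538/827 = 0.65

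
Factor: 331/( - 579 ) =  - 3^( - 1)*193^(-1 )*331^1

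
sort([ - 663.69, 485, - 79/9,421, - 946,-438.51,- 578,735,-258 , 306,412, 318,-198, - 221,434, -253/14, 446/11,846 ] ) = [  -  946,  -  663.69, - 578,-438.51, - 258, - 221, - 198,-253/14,-79/9,446/11,306,318, 412,421, 434,485,735, 846 ]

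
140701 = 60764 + 79937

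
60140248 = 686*87668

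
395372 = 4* 98843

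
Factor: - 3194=-2^1*1597^1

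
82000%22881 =13357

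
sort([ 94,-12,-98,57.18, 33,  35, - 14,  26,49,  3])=[ - 98, -14, - 12,  3,26 , 33,35,49, 57.18,94] 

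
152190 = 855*178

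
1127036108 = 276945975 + 850090133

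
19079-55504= - 36425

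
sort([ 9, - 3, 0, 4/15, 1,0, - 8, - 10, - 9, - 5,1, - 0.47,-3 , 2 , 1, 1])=[ - 10, - 9, - 8, - 5 ,-3, - 3 , - 0.47,0,0,4/15, 1,1,1, 1, 2,9]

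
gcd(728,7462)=182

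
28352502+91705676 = 120058178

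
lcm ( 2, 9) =18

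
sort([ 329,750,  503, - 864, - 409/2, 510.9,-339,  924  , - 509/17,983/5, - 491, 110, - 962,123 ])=[ - 962,-864, - 491, - 339, - 409/2, - 509/17,110, 123, 983/5,329,503  ,  510.9,  750, 924]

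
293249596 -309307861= - 16058265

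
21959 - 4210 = 17749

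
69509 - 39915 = 29594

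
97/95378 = 97/95378= 0.00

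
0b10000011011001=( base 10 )8409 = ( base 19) 145b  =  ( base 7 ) 33342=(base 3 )102112110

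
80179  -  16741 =63438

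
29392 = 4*7348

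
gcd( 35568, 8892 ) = 8892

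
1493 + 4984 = 6477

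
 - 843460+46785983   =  45942523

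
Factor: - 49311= - 3^2*5479^1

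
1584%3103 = 1584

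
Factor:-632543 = - 83^1*7621^1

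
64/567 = 64/567 = 0.11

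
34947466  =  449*77834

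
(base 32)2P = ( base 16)59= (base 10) 89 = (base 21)45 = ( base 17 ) 54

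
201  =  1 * 201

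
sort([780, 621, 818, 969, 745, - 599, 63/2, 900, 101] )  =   [ - 599, 63/2, 101, 621, 745,780,  818,900,969 ]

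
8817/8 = 8817/8 = 1102.12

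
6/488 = 3/244  =  0.01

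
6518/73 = 6518/73 = 89.29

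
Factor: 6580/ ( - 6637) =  - 2^2 *5^1  *  7^1*47^1*6637^(  -  1 )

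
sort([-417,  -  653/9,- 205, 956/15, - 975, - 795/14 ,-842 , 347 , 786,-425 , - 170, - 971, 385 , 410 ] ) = [-975, - 971,- 842 ,-425,- 417, - 205  , - 170,-653/9, - 795/14,  956/15 , 347,385 , 410, 786]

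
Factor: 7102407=3^1 * 13^1*269^1 * 677^1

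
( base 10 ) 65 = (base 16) 41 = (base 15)45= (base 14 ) 49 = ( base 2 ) 1000001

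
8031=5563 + 2468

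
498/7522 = 249/3761 = 0.07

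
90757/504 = 180 + 37/504= 180.07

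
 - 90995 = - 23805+- 67190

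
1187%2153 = 1187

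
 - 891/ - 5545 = 891/5545 = 0.16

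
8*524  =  4192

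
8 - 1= 7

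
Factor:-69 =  - 3^1 * 23^1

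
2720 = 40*68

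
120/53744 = 15/6718 =0.00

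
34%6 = 4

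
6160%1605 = 1345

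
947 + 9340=10287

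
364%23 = 19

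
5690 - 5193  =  497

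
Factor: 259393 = 47^1*5519^1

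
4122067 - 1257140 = 2864927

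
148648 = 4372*34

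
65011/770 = 84 + 331/770=84.43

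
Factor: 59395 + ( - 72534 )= - 7^1*1877^1 = - 13139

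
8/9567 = 8/9567 =0.00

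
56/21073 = 56/21073 = 0.00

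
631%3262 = 631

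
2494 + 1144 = 3638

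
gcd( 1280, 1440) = 160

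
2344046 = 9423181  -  7079135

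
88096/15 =88096/15=5873.07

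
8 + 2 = 10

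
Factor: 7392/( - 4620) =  - 8/5 = -2^3*5^( - 1)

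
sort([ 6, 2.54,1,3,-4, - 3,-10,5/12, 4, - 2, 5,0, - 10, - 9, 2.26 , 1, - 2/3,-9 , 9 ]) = [ - 10,-10,-9, - 9,-4, - 3,  -  2, - 2/3, 0, 5/12, 1,1 , 2.26,2.54,3,4 , 5,6,9 ] 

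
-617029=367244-984273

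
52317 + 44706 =97023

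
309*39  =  12051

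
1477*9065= 13389005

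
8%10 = 8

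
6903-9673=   -  2770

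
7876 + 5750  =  13626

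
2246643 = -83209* ( -27) 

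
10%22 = 10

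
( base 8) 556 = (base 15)196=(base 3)111120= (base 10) 366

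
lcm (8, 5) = 40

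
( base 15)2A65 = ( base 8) 21607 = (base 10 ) 9095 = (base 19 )163d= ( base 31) 9EC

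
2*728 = 1456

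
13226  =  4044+9182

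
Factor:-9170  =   - 2^1*5^1*7^1*131^1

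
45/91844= 45/91844 = 0.00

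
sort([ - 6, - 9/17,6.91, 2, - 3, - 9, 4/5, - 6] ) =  [ - 9, - 6, - 6, - 3,  -  9/17,4/5 , 2,6.91]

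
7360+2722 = 10082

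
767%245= 32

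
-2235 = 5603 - 7838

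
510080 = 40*12752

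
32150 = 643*50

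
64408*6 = 386448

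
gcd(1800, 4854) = 6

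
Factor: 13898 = 2^1 *6949^1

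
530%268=262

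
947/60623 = 947/60623=   0.02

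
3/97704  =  1/32568 =0.00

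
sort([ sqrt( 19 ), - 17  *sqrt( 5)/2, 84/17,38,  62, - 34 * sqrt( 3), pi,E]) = [  -  34*sqrt ( 3 ), - 17*sqrt(5) /2, E,  pi, sqrt( 19 ),84/17, 38 , 62 ]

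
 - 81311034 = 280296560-361607594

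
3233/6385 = 3233/6385 =0.51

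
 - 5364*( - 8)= 42912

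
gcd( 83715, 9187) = 1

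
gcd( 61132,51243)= 899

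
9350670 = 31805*294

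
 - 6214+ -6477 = -12691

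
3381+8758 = 12139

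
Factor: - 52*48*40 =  - 99840 = - 2^9*3^1*5^1*13^1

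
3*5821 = 17463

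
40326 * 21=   846846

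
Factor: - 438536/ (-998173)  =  2^3*7^1*11^( - 1 )*41^1*103^( - 1) *191^1  *  881^ ( - 1 )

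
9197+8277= 17474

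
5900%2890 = 120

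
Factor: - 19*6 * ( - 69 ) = 7866 = 2^1*3^2*19^1*23^1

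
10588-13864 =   -  3276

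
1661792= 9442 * 176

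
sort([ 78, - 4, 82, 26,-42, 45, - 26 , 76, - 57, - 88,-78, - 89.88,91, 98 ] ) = [ - 89.88,-88,  -  78, - 57,-42, - 26 , -4,26,45 , 76,78,82 , 91,98]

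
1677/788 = 2 + 101/788 =2.13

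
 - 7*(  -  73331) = 513317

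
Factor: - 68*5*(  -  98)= 2^3*5^1*7^2*17^1 = 33320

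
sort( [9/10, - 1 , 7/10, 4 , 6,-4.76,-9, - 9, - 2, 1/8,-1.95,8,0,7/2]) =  [  -  9,-9, - 4.76, - 2, - 1.95, - 1, 0, 1/8,7/10 , 9/10,7/2, 4,6,8 ]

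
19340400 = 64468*300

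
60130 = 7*8590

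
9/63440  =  9/63440 = 0.00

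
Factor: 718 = 2^1*359^1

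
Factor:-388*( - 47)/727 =2^2*47^1*97^1 * 727^(  -  1) = 18236/727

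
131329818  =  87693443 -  - 43636375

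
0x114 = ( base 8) 424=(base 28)9o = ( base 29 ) 9F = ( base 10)276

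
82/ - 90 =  - 1+4/45 = -  0.91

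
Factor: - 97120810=-2^1*5^1*9712081^1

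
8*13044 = 104352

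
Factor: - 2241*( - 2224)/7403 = 4983984/7403 = 2^4 * 3^3 * 11^ ( - 1 )* 83^1*139^1* 673^(-1 ) 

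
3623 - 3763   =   - 140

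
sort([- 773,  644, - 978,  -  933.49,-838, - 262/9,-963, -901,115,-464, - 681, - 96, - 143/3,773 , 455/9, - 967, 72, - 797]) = [ - 978, - 967, - 963,-933.49, - 901, - 838,-797, - 773, - 681, - 464, - 96, - 143/3, - 262/9, 455/9,72,115,644,773] 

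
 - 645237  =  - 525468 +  - 119769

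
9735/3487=2 + 251/317 = 2.79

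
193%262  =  193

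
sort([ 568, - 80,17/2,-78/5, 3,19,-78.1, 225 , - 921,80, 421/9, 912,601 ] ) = [ - 921, - 80, - 78.1, - 78/5, 3,17/2, 19,421/9,80,225, 568,601,912]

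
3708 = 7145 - 3437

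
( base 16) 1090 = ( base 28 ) 5BC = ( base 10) 4240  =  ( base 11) 3205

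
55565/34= 55565/34 = 1634.26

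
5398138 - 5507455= - 109317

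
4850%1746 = 1358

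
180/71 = 180/71 = 2.54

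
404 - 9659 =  - 9255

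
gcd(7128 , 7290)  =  162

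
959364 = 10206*94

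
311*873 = 271503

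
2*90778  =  181556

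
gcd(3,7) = 1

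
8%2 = 0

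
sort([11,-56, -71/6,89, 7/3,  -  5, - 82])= [ - 82,-56, - 71/6,-5,7/3, 11,89 ]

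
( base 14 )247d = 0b1100011101111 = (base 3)22202102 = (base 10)6383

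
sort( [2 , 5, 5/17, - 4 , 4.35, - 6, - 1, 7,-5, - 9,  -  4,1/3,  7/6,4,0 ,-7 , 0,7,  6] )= [ - 9 , - 7, - 6, - 5, - 4 , - 4 , - 1, 0,0, 5/17 , 1/3, 7/6, 2,4, 4.35, 5,  6, 7,  7 ]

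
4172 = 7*596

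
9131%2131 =607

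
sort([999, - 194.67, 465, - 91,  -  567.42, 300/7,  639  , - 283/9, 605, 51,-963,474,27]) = [ - 963,-567.42, - 194.67, - 91  , - 283/9,27, 300/7,51, 465 , 474,  605 , 639,  999]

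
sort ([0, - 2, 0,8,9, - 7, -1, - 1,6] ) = [ -7, -2, - 1, -1, 0,0, 6,8,  9]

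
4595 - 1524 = 3071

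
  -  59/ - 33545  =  59/33545 = 0.00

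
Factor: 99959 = 19^1*5261^1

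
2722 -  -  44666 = 47388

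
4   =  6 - 2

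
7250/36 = 201 + 7/18=201.39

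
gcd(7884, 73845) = 27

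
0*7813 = 0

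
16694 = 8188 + 8506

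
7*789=5523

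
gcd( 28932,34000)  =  4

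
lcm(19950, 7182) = 179550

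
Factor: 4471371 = 3^2*101^1*4919^1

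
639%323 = 316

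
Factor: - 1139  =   - 17^1 * 67^1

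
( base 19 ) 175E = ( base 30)agf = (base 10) 9495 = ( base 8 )22427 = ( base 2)10010100010111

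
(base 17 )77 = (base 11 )105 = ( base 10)126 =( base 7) 240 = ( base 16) 7E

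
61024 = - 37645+98669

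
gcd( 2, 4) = 2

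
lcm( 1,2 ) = 2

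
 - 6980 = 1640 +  - 8620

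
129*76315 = 9844635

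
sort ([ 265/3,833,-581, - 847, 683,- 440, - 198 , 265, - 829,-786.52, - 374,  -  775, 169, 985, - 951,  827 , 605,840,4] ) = [ - 951, - 847,-829, - 786.52, - 775, - 581, - 440, - 374, - 198, 4, 265/3, 169, 265,605, 683, 827,833, 840,985]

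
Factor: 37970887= 37970887^1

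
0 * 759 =0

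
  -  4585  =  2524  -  7109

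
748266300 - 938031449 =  - 189765149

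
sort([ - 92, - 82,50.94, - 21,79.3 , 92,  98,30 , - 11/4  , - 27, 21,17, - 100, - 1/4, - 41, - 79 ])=[ - 100, - 92,-82, - 79,  -  41, - 27 ,-21,- 11/4,  -  1/4,  17,21, 30,50.94  ,  79.3, 92, 98 ] 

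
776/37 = 20 + 36/37 = 20.97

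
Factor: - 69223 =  - 7^1*11^1*29^1*31^1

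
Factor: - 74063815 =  - 5^1* 7^1 * 17^1 * 124477^1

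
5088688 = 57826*88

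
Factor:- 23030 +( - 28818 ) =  - 51848 = -2^3*6481^1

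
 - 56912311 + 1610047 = - 55302264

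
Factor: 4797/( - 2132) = - 2^ ( - 2)*3^2= -9/4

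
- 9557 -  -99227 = 89670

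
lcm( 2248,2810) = 11240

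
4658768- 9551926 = -4893158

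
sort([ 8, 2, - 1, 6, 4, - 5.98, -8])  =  [- 8, - 5.98,  -  1, 2, 4, 6,  8]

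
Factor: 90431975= 5^2*23^1 * 157273^1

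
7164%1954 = 1302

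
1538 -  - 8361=9899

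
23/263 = 23/263 = 0.09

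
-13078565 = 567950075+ - 581028640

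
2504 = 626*4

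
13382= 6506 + 6876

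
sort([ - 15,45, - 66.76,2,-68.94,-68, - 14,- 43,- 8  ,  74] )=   [- 68.94,-68, -66.76,-43,  -  15, - 14,- 8,2,45,74] 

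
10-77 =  - 67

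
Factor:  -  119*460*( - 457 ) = 2^2* 5^1 * 7^1*17^1*23^1*457^1 = 25016180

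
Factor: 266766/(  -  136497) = - 2^1*257^1*263^( - 1) = - 514/263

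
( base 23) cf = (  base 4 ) 10203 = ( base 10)291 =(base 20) eb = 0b100100011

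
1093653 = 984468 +109185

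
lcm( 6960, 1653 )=132240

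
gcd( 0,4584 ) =4584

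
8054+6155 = 14209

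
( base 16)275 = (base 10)629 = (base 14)32d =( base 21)18k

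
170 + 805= 975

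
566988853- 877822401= - 310833548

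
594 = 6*99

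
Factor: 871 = 13^1*67^1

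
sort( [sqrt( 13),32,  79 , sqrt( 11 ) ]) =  [sqrt( 11), sqrt( 13 ) , 32, 79]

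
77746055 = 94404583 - 16658528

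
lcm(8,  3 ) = 24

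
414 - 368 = 46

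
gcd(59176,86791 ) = 1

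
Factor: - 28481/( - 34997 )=19^1*79^ (-1 )*443^ ( - 1 )*1499^1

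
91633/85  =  1078  +  3/85 = 1078.04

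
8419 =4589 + 3830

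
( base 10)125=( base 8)175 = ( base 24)55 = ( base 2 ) 1111101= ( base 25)50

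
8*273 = 2184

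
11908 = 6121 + 5787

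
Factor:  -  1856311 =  - 31^1*233^1 * 257^1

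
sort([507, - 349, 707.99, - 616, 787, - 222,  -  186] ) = [ - 616, - 349,  -  222, - 186,  507, 707.99, 787 ]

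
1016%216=152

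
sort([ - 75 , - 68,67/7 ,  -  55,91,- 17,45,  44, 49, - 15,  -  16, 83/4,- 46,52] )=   [-75,  -  68, - 55, - 46, - 17, - 16, - 15,67/7, 83/4, 44, 45, 49, 52,91 ]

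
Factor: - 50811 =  - 3^1*16937^1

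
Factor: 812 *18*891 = 2^3*3^6*7^1 * 11^1* 29^1 = 13022856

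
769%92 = 33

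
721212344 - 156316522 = 564895822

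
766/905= 766/905=0.85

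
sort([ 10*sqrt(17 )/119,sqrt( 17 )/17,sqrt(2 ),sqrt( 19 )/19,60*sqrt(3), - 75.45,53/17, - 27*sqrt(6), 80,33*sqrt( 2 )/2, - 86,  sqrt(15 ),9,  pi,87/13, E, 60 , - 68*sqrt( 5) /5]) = [ - 86 , - 75.45, - 27 * sqrt( 6), - 68*sqrt( 5 )/5,sqrt(19 ) /19, sqrt(17)/17,10*sqrt( 17 ) /119,sqrt(2 ),E, 53/17  ,  pi,sqrt(15), 87/13,9, 33*sqrt(2)/2, 60,80,60*sqrt( 3 )]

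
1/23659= 1/23659 = 0.00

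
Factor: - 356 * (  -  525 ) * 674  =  2^3*3^1 * 5^2*7^1*89^1*337^1 =125970600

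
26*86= 2236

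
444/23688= 37/1974= 0.02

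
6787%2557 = 1673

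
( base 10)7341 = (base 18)14bf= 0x1cad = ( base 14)2965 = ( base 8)16255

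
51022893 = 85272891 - 34249998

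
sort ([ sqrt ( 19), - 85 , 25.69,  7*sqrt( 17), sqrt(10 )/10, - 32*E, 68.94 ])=[ - 32*E, - 85, sqrt ( 10)/10,sqrt(19 ), 25.69,7 * sqrt(17),68.94 ] 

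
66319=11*6029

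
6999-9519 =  - 2520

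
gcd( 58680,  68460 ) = 9780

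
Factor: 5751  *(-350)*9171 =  - 18459847350= -2^1*3^6*5^2*7^1*71^1*1019^1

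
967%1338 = 967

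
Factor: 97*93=3^1*31^1*97^1 = 9021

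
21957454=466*47119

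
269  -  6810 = -6541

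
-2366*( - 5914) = 13992524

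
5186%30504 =5186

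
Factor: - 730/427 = - 2^1*5^1*7^ (-1)*61^( - 1)*73^1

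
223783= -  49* (- 4567)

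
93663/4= 93663/4 = 23415.75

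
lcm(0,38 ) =0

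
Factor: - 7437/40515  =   - 5^ ( - 1 )*67^1* 73^ ( - 1 ) = -67/365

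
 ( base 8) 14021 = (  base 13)2A5C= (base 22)CG1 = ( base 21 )DK8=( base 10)6161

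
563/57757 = 563/57757 = 0.01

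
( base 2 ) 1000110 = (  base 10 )70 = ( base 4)1012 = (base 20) 3a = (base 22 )34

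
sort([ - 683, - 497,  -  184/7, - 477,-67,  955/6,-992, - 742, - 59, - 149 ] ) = [-992, - 742, - 683,-497, - 477, - 149, - 67,-59, - 184/7,  955/6 ] 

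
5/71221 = 5/71221=0.00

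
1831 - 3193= -1362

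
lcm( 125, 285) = 7125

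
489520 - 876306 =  -386786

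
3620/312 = 905/78 = 11.60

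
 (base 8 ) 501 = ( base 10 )321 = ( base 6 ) 1253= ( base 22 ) ED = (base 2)101000001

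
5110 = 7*730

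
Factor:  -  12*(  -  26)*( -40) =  -12480 = -2^6*3^1*5^1*13^1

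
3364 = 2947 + 417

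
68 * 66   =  4488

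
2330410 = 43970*53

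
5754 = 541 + 5213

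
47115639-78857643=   -31742004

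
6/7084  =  3/3542  =  0.00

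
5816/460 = 1454/115 =12.64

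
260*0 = 0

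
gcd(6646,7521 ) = 1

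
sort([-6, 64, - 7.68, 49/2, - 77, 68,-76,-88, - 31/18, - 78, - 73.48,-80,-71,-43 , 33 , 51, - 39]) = [-88, - 80, - 78, - 77, -76,- 73.48, - 71, -43, - 39, - 7.68, - 6, - 31/18, 49/2,33,51, 64,68]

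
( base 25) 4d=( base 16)71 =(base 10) 113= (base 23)4l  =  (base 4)1301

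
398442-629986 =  - 231544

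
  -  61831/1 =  -61831 = -  61831.00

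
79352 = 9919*8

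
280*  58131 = 16276680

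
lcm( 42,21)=42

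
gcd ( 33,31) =1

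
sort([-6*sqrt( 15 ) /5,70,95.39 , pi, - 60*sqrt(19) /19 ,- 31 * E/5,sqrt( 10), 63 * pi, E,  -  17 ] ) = [ - 17, - 31 * E/5,-60 * sqrt( 19)/19, - 6*sqrt( 15)/5, E,pi,sqrt (10 ) , 70,95.39, 63*pi]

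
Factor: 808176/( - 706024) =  - 2^1*3^1*11^( - 1)*71^(- 1 )*149^1 = - 894/781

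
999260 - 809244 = 190016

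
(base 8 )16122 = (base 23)dg5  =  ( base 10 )7250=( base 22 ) ELC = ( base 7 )30065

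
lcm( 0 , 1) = 0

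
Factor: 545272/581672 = 7^1*17^( - 1 )*47^(- 1 ) * 107^1 = 749/799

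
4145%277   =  267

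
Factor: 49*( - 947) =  - 7^2*947^1 = - 46403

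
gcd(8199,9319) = 1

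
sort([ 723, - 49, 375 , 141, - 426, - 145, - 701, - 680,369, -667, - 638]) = [ - 701, - 680, - 667,-638, - 426, - 145,- 49,141, 369,375, 723]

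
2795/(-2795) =-1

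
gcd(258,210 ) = 6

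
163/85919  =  163/85919 = 0.00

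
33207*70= 2324490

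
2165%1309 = 856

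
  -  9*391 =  - 3519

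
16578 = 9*1842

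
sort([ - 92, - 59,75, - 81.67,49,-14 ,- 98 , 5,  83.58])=[ - 98,  -  92, - 81.67, - 59, - 14 , 5, 49,75  ,  83.58]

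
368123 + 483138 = 851261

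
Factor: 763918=2^1*29^1*13171^1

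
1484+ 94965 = 96449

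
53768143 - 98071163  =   - 44303020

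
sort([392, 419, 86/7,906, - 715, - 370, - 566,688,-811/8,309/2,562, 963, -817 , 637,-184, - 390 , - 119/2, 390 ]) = [ - 817,- 715, - 566 , -390, - 370, - 184, - 811/8, - 119/2,86/7 , 309/2, 390,  392,  419, 562, 637, 688, 906,963 ] 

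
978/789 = 326/263 = 1.24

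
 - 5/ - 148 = 5/148= 0.03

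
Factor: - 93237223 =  - 191^1 * 488153^1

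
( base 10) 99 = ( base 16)63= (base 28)3F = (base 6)243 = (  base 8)143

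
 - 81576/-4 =20394 + 0/1  =  20394.00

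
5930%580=130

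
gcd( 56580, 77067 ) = 3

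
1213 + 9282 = 10495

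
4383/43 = 4383/43 =101.93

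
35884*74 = 2655416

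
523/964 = 523/964 = 0.54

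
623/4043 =623/4043=   0.15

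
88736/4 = 22184 = 22184.00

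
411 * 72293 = 29712423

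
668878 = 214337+454541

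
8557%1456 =1277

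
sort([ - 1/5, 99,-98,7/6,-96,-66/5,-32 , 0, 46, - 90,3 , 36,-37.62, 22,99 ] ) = [ - 98,-96  , -90,-37.62 ,-32,-66/5, - 1/5,0, 7/6,3,22,36, 46,  99, 99 ] 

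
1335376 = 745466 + 589910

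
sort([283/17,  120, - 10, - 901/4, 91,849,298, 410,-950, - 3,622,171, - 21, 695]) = [ - 950, - 901/4,-21,  -  10, - 3, 283/17, 91,  120, 171,  298,410,622,  695,849 ] 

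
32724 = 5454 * 6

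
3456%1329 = 798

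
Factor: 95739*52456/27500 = 1255521246/6875 = 2^1*3^1*5^(-4)*7^1 * 11^( - 1)*47^1*79^1*83^1*97^1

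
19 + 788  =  807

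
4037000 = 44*91750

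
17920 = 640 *28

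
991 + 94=1085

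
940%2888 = 940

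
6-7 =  - 1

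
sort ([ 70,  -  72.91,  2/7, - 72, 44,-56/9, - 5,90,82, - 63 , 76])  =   [ - 72.91, - 72, - 63, - 56/9 , - 5, 2/7, 44 , 70,76,  82,90 ]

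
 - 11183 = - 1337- 9846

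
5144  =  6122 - 978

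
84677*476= 40306252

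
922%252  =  166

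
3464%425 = 64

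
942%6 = 0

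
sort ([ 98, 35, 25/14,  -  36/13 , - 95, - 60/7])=[ - 95, - 60/7, - 36/13, 25/14, 35, 98]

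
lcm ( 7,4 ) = 28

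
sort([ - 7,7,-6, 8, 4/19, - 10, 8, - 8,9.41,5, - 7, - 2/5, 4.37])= [ -10, - 8, - 7,  -  7 , - 6, - 2/5,  4/19,4.37,  5,7, 8, 8, 9.41 ]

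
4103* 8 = 32824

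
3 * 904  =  2712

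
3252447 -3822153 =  - 569706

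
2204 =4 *551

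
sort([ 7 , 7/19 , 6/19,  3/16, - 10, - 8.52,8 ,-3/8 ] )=[ - 10, - 8.52,-3/8, 3/16 , 6/19,7/19, 7,8] 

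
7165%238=25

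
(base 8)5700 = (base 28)3NC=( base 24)558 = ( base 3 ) 11010102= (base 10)3008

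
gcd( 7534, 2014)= 2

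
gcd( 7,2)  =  1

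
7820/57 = 137 + 11/57 = 137.19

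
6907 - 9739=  - 2832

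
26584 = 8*3323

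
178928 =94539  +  84389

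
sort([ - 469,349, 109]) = [ - 469,109,349 ]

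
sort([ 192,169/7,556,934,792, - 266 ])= [ - 266, 169/7,192, 556,792,934] 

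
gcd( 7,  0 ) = 7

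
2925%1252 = 421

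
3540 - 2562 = 978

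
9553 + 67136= 76689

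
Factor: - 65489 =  - 43^1*1523^1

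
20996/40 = 5249/10 = 524.90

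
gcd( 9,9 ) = 9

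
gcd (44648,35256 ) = 8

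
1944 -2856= - 912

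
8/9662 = 4/4831 =0.00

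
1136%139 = 24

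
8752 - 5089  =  3663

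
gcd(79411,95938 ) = 1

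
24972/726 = 34 + 48/121 = 34.40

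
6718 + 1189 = 7907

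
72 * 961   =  69192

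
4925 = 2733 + 2192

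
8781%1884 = 1245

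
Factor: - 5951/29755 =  - 1/5 = - 5^( - 1 ) 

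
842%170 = 162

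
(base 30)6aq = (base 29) 6ND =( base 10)5726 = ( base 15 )1A6B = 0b1011001011110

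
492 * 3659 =1800228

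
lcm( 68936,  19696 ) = 137872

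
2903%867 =302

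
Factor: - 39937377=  - 3^1 * 659^1 * 20201^1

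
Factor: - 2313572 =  - 2^2*43^1*13451^1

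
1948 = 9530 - 7582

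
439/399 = 439/399 = 1.10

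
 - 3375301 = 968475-4343776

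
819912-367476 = 452436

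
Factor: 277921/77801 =7^1 * 39703^1*77801^(-1)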